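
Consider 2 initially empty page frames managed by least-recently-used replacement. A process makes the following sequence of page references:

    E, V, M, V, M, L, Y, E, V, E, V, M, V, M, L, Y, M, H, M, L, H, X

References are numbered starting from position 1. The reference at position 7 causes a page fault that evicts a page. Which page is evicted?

M

pos 1: E → fault, frames [E]
pos 2: V → fault, frames [E, V]
pos 3: M → fault, evict E, frames [V, M]
pos 4: V → hit
pos 5: M → hit
pos 6: L → fault, evict V, frames [M, L]
pos 7: Y → fault, evict M, frames [L, Y]
At position 7, page M is evicted.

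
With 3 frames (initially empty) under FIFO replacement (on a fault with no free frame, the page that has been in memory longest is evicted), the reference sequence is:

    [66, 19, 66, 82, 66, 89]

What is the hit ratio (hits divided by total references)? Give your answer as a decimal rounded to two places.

0.33

66: fault, frames {66}
19: fault, frames {66,19}
66: hit
82: fault, frames {66,19,82}
66: hit
89: fault, evict 66, frames {19,82,89}
Hits: 2 of 6 references → 2/6 = 0.3333.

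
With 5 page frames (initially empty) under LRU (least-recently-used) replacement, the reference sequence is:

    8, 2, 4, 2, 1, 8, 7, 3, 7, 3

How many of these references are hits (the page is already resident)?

4

8 -> miss, frames {8}
2 -> miss, frames {8,2}
4 -> miss, frames {8,2,4}
2 -> hit
1 -> miss, frames {8,4,2,1}
8 -> hit
7 -> miss, frames {4,2,1,8,7}
3 -> miss, evict 4, frames {2,1,8,7,3}
7 -> hit
3 -> hit
Hits: 4.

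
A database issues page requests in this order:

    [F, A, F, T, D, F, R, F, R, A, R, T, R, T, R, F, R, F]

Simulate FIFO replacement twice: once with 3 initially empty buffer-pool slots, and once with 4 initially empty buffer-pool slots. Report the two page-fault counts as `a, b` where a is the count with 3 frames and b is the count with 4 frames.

10, 8

3 frames: F F . F F F F . . F . F . . . F F . → 10 faults.
4 frames: F F . F F . F F . F . F . . . . . . → 8 faults.
8 < 10: adding a frame reduced faults, as is typical.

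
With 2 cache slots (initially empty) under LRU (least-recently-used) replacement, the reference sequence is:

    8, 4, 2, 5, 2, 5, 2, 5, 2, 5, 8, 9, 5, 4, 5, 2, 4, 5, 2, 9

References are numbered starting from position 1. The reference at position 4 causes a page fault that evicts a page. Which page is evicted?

pos 1: 8 -> miss, frames {8}
pos 2: 4 -> miss, frames {8,4}
pos 3: 2 -> miss, evict 8, frames {4,2}
pos 4: 5 -> miss, evict 4, frames {2,5}
At position 4, page 4 is evicted.

4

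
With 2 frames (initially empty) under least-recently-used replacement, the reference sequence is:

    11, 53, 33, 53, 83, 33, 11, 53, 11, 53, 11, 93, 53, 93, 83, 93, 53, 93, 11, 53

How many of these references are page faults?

11 → miss, frames [11]
53 → miss, frames [11, 53]
33 → miss, evict 11, frames [53, 33]
53 → hit
83 → miss, evict 33, frames [53, 83]
33 → miss, evict 53, frames [83, 33]
11 → miss, evict 83, frames [33, 11]
53 → miss, evict 33, frames [11, 53]
11 → hit
53 → hit
11 → hit
93 → miss, evict 53, frames [11, 93]
53 → miss, evict 11, frames [93, 53]
93 → hit
83 → miss, evict 53, frames [93, 83]
93 → hit
53 → miss, evict 83, frames [93, 53]
93 → hit
11 → miss, evict 53, frames [93, 11]
53 → miss, evict 93, frames [11, 53]
Page faults: 13.

13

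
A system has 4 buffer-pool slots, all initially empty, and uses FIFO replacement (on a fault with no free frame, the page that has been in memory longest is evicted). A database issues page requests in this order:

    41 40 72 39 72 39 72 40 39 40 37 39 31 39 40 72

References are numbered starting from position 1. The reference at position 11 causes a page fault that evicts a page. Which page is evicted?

pos 1: 41 → miss, frames [41]
pos 2: 40 → miss, frames [41, 40]
pos 3: 72 → miss, frames [41, 40, 72]
pos 4: 39 → miss, frames [41, 40, 72, 39]
pos 5: 72 → hit
pos 6: 39 → hit
pos 7: 72 → hit
pos 8: 40 → hit
pos 9: 39 → hit
pos 10: 40 → hit
pos 11: 37 → miss, evict 41, frames [40, 72, 39, 37]
At position 11, page 41 is evicted.

41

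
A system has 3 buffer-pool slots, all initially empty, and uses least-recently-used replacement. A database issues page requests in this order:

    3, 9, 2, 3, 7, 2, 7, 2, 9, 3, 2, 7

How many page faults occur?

3 → miss, frames (3)
9 → miss, frames (3 9)
2 → miss, frames (3 9 2)
3 → hit
7 → miss, evict 9, frames (2 3 7)
2 → hit
7 → hit
2 → hit
9 → miss, evict 3, frames (7 2 9)
3 → miss, evict 7, frames (2 9 3)
2 → hit
7 → miss, evict 9, frames (3 2 7)
Page faults: 7.

7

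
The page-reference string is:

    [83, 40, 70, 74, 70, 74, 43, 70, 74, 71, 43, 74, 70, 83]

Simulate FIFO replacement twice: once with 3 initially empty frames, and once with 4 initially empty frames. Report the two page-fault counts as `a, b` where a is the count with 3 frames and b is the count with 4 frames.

8, 7

3 frames: F F F F . . F . . F . . F F → 8 faults.
4 frames: F F F F . . F . . F . . . F → 7 faults.
7 < 8: adding a frame reduced faults, as is typical.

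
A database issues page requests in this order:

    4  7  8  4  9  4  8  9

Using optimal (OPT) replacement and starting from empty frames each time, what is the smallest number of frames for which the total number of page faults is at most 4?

f=1: 8 faults
f=2: 5 faults
f=3: 4 faults
f=4: 4 faults
Smallest f with faults ≤ 4 is 3.

3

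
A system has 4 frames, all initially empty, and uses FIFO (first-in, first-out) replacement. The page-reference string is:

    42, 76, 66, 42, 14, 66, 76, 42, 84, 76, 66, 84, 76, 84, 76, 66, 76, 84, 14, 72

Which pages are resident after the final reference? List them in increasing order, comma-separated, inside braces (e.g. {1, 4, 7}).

42 → fault, frames [42]
76 → fault, frames [42, 76]
66 → fault, frames [42, 76, 66]
42 → hit
14 → fault, frames [42, 76, 66, 14]
66 → hit
76 → hit
42 → hit
84 → fault, evict 42, frames [76, 66, 14, 84]
76 → hit
66 → hit
84 → hit
76 → hit
84 → hit
76 → hit
66 → hit
76 → hit
84 → hit
14 → hit
72 → fault, evict 76, frames [66, 14, 84, 72]

{14, 66, 72, 84}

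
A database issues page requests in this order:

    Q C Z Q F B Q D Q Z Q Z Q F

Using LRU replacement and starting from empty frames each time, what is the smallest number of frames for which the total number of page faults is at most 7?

f=1: 14 faults
f=2: 10 faults
f=3: 8 faults
f=4: 8 faults
f=5: 6 faults
f=6: 6 faults
Smallest f with faults ≤ 7 is 5.

5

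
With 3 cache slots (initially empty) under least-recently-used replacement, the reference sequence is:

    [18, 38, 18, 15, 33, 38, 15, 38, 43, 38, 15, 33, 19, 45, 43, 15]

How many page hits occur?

5

18 → miss, frames [18]
38 → miss, frames [18, 38]
18 → hit
15 → miss, frames [38, 18, 15]
33 → miss, evict 38, frames [18, 15, 33]
38 → miss, evict 18, frames [15, 33, 38]
15 → hit
38 → hit
43 → miss, evict 33, frames [15, 38, 43]
38 → hit
15 → hit
33 → miss, evict 43, frames [38, 15, 33]
19 → miss, evict 38, frames [15, 33, 19]
45 → miss, evict 15, frames [33, 19, 45]
43 → miss, evict 33, frames [19, 45, 43]
15 → miss, evict 19, frames [45, 43, 15]
Hits: 5.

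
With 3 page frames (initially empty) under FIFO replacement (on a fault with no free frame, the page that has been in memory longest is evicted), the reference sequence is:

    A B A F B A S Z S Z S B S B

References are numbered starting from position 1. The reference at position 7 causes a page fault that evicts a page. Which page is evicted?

A

pos 1: A → fault, frames [A]
pos 2: B → fault, frames [A, B]
pos 3: A → hit
pos 4: F → fault, frames [A, B, F]
pos 5: B → hit
pos 6: A → hit
pos 7: S → fault, evict A, frames [B, F, S]
At position 7, page A is evicted.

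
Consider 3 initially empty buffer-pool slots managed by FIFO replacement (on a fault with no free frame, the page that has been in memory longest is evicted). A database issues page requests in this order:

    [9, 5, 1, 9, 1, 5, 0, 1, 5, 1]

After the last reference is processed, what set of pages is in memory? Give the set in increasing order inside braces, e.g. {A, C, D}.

{0, 1, 5}

9 → miss, frames (9)
5 → miss, frames (9 5)
1 → miss, frames (9 5 1)
9 → hit
1 → hit
5 → hit
0 → miss, evict 9, frames (5 1 0)
1 → hit
5 → hit
1 → hit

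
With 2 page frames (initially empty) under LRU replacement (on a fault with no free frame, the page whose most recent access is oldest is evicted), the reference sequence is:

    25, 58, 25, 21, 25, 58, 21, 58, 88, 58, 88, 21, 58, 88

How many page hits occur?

5

25 -> miss, frames [25]
58 -> miss, frames [25, 58]
25 -> hit
21 -> miss, evict 58, frames [25, 21]
25 -> hit
58 -> miss, evict 21, frames [25, 58]
21 -> miss, evict 25, frames [58, 21]
58 -> hit
88 -> miss, evict 21, frames [58, 88]
58 -> hit
88 -> hit
21 -> miss, evict 58, frames [88, 21]
58 -> miss, evict 88, frames [21, 58]
88 -> miss, evict 21, frames [58, 88]
Hits: 5.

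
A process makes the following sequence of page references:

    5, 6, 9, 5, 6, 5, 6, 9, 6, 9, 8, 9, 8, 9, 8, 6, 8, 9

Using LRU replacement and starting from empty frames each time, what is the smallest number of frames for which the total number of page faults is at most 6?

f=1: 18 faults
f=2: 9 faults
f=3: 4 faults
f=4: 4 faults
Smallest f with faults ≤ 6 is 3.

3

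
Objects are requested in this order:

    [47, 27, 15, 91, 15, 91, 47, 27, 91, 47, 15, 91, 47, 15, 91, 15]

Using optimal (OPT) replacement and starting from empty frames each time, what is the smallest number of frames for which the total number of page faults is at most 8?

f=1: 16 faults
f=2: 10 faults
f=3: 6 faults
f=4: 4 faults
Smallest f with faults ≤ 8 is 3.

3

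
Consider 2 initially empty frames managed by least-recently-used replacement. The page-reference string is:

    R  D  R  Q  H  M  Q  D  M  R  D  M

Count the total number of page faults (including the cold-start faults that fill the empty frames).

11

R → fault, frames [R]
D → fault, frames [R, D]
R → hit
Q → fault, evict D, frames [R, Q]
H → fault, evict R, frames [Q, H]
M → fault, evict Q, frames [H, M]
Q → fault, evict H, frames [M, Q]
D → fault, evict M, frames [Q, D]
M → fault, evict Q, frames [D, M]
R → fault, evict D, frames [M, R]
D → fault, evict M, frames [R, D]
M → fault, evict R, frames [D, M]
Page faults: 11.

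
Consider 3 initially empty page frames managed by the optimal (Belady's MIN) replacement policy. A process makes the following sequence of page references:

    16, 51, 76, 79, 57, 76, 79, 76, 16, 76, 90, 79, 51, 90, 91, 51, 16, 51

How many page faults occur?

16 → fault, frames {16}
51 → fault, frames {16,51}
76 → fault, frames {16,51,76}
79 → fault, evict 51, frames {16,76,79}
57 → fault, evict 16, frames {76,79,57}
76 → hit
79 → hit
76 → hit
16 → fault, evict 57, frames {76,79,16}
76 → hit
90 → fault, evict 76, frames {79,16,90}
79 → hit
51 → fault, evict 79, frames {16,90,51}
90 → hit
91 → fault, evict 90, frames {16,51,91}
51 → hit
16 → hit
51 → hit
Page faults: 9.

9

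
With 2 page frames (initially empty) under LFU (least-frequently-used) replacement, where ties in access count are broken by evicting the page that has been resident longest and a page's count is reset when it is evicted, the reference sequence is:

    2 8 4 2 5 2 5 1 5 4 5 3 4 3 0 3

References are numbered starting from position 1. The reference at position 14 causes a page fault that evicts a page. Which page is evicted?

pos 1: 2 → miss, frames {2}
pos 2: 8 → miss, frames {2,8}
pos 3: 4 → miss, evict 2, frames {8,4}
pos 4: 2 → miss, evict 8, frames {4,2}
pos 5: 5 → miss, evict 4, frames {2,5}
pos 6: 2 → hit
pos 7: 5 → hit
pos 8: 1 → miss, evict 2, frames {5,1}
pos 9: 5 → hit
pos 10: 4 → miss, evict 1, frames {5,4}
pos 11: 5 → hit
pos 12: 3 → miss, evict 4, frames {5,3}
pos 13: 4 → miss, evict 3, frames {5,4}
pos 14: 3 → miss, evict 4, frames {5,3}
At position 14, page 4 is evicted.

4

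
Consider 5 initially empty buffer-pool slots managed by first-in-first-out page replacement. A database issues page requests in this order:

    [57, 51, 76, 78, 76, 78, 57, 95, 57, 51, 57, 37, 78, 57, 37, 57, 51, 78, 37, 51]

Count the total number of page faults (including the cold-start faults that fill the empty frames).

57: miss, frames [57]
51: miss, frames [57, 51]
76: miss, frames [57, 51, 76]
78: miss, frames [57, 51, 76, 78]
76: hit
78: hit
57: hit
95: miss, frames [57, 51, 76, 78, 95]
57: hit
51: hit
57: hit
37: miss, evict 57, frames [51, 76, 78, 95, 37]
78: hit
57: miss, evict 51, frames [76, 78, 95, 37, 57]
37: hit
57: hit
51: miss, evict 76, frames [78, 95, 37, 57, 51]
78: hit
37: hit
51: hit
Page faults: 8.

8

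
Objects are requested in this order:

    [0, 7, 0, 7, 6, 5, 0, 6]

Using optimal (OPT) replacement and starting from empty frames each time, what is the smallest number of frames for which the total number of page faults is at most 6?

f=1: 8 faults
f=2: 5 faults
f=3: 4 faults
f=4: 4 faults
Smallest f with faults ≤ 6 is 2.

2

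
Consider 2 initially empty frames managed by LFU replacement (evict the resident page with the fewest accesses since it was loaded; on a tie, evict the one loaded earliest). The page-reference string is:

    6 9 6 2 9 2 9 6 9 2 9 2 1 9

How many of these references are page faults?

6: miss, frames {6}
9: miss, frames {6,9}
6: hit
2: miss, evict 9, frames {6,2}
9: miss, evict 2, frames {6,9}
2: miss, evict 9, frames {6,2}
9: miss, evict 2, frames {6,9}
6: hit
9: hit
2: miss, evict 9, frames {6,2}
9: miss, evict 2, frames {6,9}
2: miss, evict 9, frames {6,2}
1: miss, evict 2, frames {6,1}
9: miss, evict 1, frames {6,9}
Page faults: 11.

11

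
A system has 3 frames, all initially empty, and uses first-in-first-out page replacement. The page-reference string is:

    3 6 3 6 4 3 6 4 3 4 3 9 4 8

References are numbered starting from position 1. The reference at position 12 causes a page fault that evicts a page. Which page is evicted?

pos 1: 3 → miss, frames (3)
pos 2: 6 → miss, frames (3 6)
pos 3: 3 → hit
pos 4: 6 → hit
pos 5: 4 → miss, frames (3 6 4)
pos 6: 3 → hit
pos 7: 6 → hit
pos 8: 4 → hit
pos 9: 3 → hit
pos 10: 4 → hit
pos 11: 3 → hit
pos 12: 9 → miss, evict 3, frames (6 4 9)
At position 12, page 3 is evicted.

3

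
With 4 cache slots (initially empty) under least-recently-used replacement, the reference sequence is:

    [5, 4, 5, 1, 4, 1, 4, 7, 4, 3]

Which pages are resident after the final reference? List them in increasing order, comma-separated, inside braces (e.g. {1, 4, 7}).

5 -> fault, frames {5}
4 -> fault, frames {5,4}
5 -> hit
1 -> fault, frames {4,5,1}
4 -> hit
1 -> hit
4 -> hit
7 -> fault, frames {5,1,4,7}
4 -> hit
3 -> fault, evict 5, frames {1,7,4,3}

{1, 3, 4, 7}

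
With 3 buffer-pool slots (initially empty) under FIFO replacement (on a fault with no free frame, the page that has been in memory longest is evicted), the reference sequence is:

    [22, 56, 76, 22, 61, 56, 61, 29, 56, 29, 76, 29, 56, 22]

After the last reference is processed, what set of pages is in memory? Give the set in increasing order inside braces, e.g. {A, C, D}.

22 → fault, frames (22)
56 → fault, frames (22 56)
76 → fault, frames (22 56 76)
22 → hit
61 → fault, evict 22, frames (56 76 61)
56 → hit
61 → hit
29 → fault, evict 56, frames (76 61 29)
56 → fault, evict 76, frames (61 29 56)
29 → hit
76 → fault, evict 61, frames (29 56 76)
29 → hit
56 → hit
22 → fault, evict 29, frames (56 76 22)

{22, 56, 76}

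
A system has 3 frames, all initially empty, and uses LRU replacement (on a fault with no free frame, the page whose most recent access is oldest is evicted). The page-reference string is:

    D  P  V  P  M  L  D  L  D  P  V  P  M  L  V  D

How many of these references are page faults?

12

D → fault, frames [D]
P → fault, frames [D, P]
V → fault, frames [D, P, V]
P → hit
M → fault, evict D, frames [V, P, M]
L → fault, evict V, frames [P, M, L]
D → fault, evict P, frames [M, L, D]
L → hit
D → hit
P → fault, evict M, frames [L, D, P]
V → fault, evict L, frames [D, P, V]
P → hit
M → fault, evict D, frames [V, P, M]
L → fault, evict V, frames [P, M, L]
V → fault, evict P, frames [M, L, V]
D → fault, evict M, frames [L, V, D]
Page faults: 12.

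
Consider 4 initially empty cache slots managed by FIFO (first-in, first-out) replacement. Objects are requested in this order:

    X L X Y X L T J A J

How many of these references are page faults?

6

X: miss, frames {X}
L: miss, frames {X,L}
X: hit
Y: miss, frames {X,L,Y}
X: hit
L: hit
T: miss, frames {X,L,Y,T}
J: miss, evict X, frames {L,Y,T,J}
A: miss, evict L, frames {Y,T,J,A}
J: hit
Page faults: 6.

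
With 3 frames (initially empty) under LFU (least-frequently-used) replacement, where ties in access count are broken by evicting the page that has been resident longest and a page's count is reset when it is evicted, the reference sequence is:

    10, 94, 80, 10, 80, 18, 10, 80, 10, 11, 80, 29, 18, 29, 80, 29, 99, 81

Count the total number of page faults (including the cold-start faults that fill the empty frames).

10 → fault, frames {10}
94 → fault, frames {10,94}
80 → fault, frames {10,94,80}
10 → hit
80 → hit
18 → fault, evict 94, frames {10,80,18}
10 → hit
80 → hit
10 → hit
11 → fault, evict 18, frames {10,80,11}
80 → hit
29 → fault, evict 11, frames {10,80,29}
18 → fault, evict 29, frames {10,80,18}
29 → fault, evict 18, frames {10,80,29}
80 → hit
29 → hit
99 → fault, evict 29, frames {10,80,99}
81 → fault, evict 99, frames {10,80,81}
Page faults: 10.

10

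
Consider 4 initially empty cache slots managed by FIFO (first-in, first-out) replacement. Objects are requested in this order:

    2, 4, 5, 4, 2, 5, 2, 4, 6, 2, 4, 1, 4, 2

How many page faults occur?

6

2 → miss, frames {2}
4 → miss, frames {2,4}
5 → miss, frames {2,4,5}
4 → hit
2 → hit
5 → hit
2 → hit
4 → hit
6 → miss, frames {2,4,5,6}
2 → hit
4 → hit
1 → miss, evict 2, frames {4,5,6,1}
4 → hit
2 → miss, evict 4, frames {5,6,1,2}
Page faults: 6.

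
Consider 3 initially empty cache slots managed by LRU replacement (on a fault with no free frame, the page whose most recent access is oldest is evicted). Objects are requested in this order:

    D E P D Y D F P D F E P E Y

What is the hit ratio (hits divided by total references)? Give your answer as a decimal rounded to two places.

0.36

D -> miss, frames (D)
E -> miss, frames (D E)
P -> miss, frames (D E P)
D -> hit
Y -> miss, evict E, frames (P D Y)
D -> hit
F -> miss, evict P, frames (Y D F)
P -> miss, evict Y, frames (D F P)
D -> hit
F -> hit
E -> miss, evict P, frames (D F E)
P -> miss, evict D, frames (F E P)
E -> hit
Y -> miss, evict F, frames (P E Y)
Hits: 5 of 14 references → 5/14 = 0.3571.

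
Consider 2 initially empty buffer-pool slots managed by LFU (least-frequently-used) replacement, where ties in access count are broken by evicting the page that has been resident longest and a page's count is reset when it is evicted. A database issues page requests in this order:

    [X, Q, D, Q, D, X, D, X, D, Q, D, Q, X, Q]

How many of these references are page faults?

7

X -> miss, frames {X}
Q -> miss, frames {X,Q}
D -> miss, evict X, frames {Q,D}
Q -> hit
D -> hit
X -> miss, evict Q, frames {D,X}
D -> hit
X -> hit
D -> hit
Q -> miss, evict X, frames {D,Q}
D -> hit
Q -> hit
X -> miss, evict Q, frames {D,X}
Q -> miss, evict X, frames {D,Q}
Page faults: 7.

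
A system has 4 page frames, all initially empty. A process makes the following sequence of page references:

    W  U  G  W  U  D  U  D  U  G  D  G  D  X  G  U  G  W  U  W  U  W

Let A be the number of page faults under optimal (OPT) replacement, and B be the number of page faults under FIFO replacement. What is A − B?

Under OPT: F F F . . F . . . . . . . F . . . . . . . . → 5 faults.
Under FIFO: F F F . . F . . . . . . . F . . . F F . . . → 7 faults.
A − B = 5 − 7 = -2.

-2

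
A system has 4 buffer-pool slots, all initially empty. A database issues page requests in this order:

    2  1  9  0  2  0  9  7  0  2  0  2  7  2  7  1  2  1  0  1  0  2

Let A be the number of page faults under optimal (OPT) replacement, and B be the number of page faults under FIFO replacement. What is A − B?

-2

Under OPT: F F F F . . . F . . . . . . . . . . . . . . → 5 faults.
Under FIFO: F F F F . . . F . F . . . . . F . . . . . . → 7 faults.
A − B = 5 − 7 = -2.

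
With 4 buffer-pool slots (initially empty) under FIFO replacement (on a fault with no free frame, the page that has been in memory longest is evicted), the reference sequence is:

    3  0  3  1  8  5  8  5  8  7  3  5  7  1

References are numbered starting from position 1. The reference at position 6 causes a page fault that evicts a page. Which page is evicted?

pos 1: 3: fault, frames [3]
pos 2: 0: fault, frames [3, 0]
pos 3: 3: hit
pos 4: 1: fault, frames [3, 0, 1]
pos 5: 8: fault, frames [3, 0, 1, 8]
pos 6: 5: fault, evict 3, frames [0, 1, 8, 5]
At position 6, page 3 is evicted.

3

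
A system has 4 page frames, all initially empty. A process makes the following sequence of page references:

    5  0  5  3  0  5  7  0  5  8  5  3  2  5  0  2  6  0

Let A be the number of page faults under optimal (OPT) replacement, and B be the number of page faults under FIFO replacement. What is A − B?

Under OPT: F F . F . . F . . F . . F . . . F . → 7 faults.
Under FIFO: F F . F . . F . . F F . F . F . F . → 9 faults.
A − B = 7 − 9 = -2.

-2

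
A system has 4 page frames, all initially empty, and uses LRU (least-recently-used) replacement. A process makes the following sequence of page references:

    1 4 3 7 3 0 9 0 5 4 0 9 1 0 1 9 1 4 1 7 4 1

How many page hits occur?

1 -> miss, frames [1]
4 -> miss, frames [1, 4]
3 -> miss, frames [1, 4, 3]
7 -> miss, frames [1, 4, 3, 7]
3 -> hit
0 -> miss, evict 1, frames [4, 7, 3, 0]
9 -> miss, evict 4, frames [7, 3, 0, 9]
0 -> hit
5 -> miss, evict 7, frames [3, 9, 0, 5]
4 -> miss, evict 3, frames [9, 0, 5, 4]
0 -> hit
9 -> hit
1 -> miss, evict 5, frames [4, 0, 9, 1]
0 -> hit
1 -> hit
9 -> hit
1 -> hit
4 -> hit
1 -> hit
7 -> miss, evict 0, frames [9, 4, 1, 7]
4 -> hit
1 -> hit
Hits: 12.

12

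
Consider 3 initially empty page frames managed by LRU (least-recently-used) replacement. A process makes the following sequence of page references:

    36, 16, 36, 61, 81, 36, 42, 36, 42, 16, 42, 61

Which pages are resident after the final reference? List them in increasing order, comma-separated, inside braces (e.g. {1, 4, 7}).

36: fault, frames {36}
16: fault, frames {36,16}
36: hit
61: fault, frames {16,36,61}
81: fault, evict 16, frames {36,61,81}
36: hit
42: fault, evict 61, frames {81,36,42}
36: hit
42: hit
16: fault, evict 81, frames {36,42,16}
42: hit
61: fault, evict 36, frames {16,42,61}

{16, 42, 61}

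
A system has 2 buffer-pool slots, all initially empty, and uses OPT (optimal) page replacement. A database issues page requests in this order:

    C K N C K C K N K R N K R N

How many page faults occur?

8

C -> fault, frames (C)
K -> fault, frames (C K)
N -> fault, evict K, frames (C N)
C -> hit
K -> fault, evict N, frames (C K)
C -> hit
K -> hit
N -> fault, evict C, frames (K N)
K -> hit
R -> fault, evict K, frames (N R)
N -> hit
K -> fault, evict N, frames (R K)
R -> hit
N -> fault, evict K, frames (R N)
Page faults: 8.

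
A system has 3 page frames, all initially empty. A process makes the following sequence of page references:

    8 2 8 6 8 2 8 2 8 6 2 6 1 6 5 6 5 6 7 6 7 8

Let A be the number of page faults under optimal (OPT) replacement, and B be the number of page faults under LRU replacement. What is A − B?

-1

Under OPT: F F . F . . . . . . . . F . F . . . F . . . → 6 faults.
Under LRU: F F . F . . . . . . . . F . F . . . F . . F → 7 faults.
A − B = 6 − 7 = -1.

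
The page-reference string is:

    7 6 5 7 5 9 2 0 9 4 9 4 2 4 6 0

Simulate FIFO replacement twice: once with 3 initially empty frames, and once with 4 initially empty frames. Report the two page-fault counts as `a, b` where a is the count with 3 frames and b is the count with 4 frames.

11, 8

3 frames: F F F . . F F F . F F . F . F F → 11 faults.
4 frames: F F F . . F F F . F . . . . F . → 8 faults.
8 < 11: adding a frame reduced faults, as is typical.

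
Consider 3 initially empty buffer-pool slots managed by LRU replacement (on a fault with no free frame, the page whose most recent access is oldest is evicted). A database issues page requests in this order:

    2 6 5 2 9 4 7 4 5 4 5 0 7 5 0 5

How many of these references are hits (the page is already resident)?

7

2: miss, frames {2}
6: miss, frames {2,6}
5: miss, frames {2,6,5}
2: hit
9: miss, evict 6, frames {5,2,9}
4: miss, evict 5, frames {2,9,4}
7: miss, evict 2, frames {9,4,7}
4: hit
5: miss, evict 9, frames {7,4,5}
4: hit
5: hit
0: miss, evict 7, frames {4,5,0}
7: miss, evict 4, frames {5,0,7}
5: hit
0: hit
5: hit
Hits: 7.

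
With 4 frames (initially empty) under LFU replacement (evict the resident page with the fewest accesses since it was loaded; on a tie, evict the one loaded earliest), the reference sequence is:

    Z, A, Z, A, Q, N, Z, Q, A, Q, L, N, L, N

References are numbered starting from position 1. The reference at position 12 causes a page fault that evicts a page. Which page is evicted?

pos 1: Z -> miss, frames (Z)
pos 2: A -> miss, frames (Z A)
pos 3: Z -> hit
pos 4: A -> hit
pos 5: Q -> miss, frames (Z A Q)
pos 6: N -> miss, frames (Z A Q N)
pos 7: Z -> hit
pos 8: Q -> hit
pos 9: A -> hit
pos 10: Q -> hit
pos 11: L -> miss, evict N, frames (Z A Q L)
pos 12: N -> miss, evict L, frames (Z A Q N)
At position 12, page L is evicted.

L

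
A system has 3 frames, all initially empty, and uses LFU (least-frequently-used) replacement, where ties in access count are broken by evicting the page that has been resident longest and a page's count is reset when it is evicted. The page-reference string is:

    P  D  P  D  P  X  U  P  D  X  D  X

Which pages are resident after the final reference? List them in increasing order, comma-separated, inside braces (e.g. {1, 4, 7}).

{D, P, X}

P -> fault, frames (P)
D -> fault, frames (P D)
P -> hit
D -> hit
P -> hit
X -> fault, frames (P D X)
U -> fault, evict X, frames (P D U)
P -> hit
D -> hit
X -> fault, evict U, frames (P D X)
D -> hit
X -> hit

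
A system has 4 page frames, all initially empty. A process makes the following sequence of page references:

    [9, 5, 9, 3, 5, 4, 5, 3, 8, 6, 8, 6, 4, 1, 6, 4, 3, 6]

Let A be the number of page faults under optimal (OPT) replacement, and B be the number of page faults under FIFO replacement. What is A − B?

-1

Under OPT: F F . F . F . . F F . . . F . . . . → 7 faults.
Under FIFO: F F . F . F . . F F . . . F . . F . → 8 faults.
A − B = 7 − 8 = -1.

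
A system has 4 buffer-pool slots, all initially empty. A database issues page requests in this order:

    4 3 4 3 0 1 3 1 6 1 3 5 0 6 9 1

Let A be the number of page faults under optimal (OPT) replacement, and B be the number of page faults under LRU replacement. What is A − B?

Under OPT: F F . . F F . . F . . F . . F . → 7 faults.
Under LRU: F F . . F F . . F . . F F F F F → 10 faults.
A − B = 7 − 10 = -3.

-3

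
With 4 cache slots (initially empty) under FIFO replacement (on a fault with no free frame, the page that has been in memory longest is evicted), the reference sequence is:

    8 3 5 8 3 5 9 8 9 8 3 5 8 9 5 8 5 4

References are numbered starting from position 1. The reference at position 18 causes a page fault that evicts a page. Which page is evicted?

8

pos 1: 8 -> fault, frames [8]
pos 2: 3 -> fault, frames [8, 3]
pos 3: 5 -> fault, frames [8, 3, 5]
pos 4: 8 -> hit
pos 5: 3 -> hit
pos 6: 5 -> hit
pos 7: 9 -> fault, frames [8, 3, 5, 9]
pos 8: 8 -> hit
pos 9: 9 -> hit
pos 10: 8 -> hit
pos 11: 3 -> hit
pos 12: 5 -> hit
pos 13: 8 -> hit
pos 14: 9 -> hit
pos 15: 5 -> hit
pos 16: 8 -> hit
pos 17: 5 -> hit
pos 18: 4 -> fault, evict 8, frames [3, 5, 9, 4]
At position 18, page 8 is evicted.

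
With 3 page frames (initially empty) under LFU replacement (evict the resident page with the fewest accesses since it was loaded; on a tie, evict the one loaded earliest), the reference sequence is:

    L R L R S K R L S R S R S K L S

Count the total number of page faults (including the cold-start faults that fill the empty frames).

7

L → fault, frames [L]
R → fault, frames [L, R]
L → hit
R → hit
S → fault, frames [L, R, S]
K → fault, evict S, frames [L, R, K]
R → hit
L → hit
S → fault, evict K, frames [L, R, S]
R → hit
S → hit
R → hit
S → hit
K → fault, evict L, frames [R, S, K]
L → fault, evict K, frames [R, S, L]
S → hit
Page faults: 7.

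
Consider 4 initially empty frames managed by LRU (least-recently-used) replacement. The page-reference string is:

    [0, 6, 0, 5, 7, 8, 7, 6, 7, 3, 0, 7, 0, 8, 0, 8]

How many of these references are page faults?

0 → miss, frames {0}
6 → miss, frames {0,6}
0 → hit
5 → miss, frames {6,0,5}
7 → miss, frames {6,0,5,7}
8 → miss, evict 6, frames {0,5,7,8}
7 → hit
6 → miss, evict 0, frames {5,8,7,6}
7 → hit
3 → miss, evict 5, frames {8,6,7,3}
0 → miss, evict 8, frames {6,7,3,0}
7 → hit
0 → hit
8 → miss, evict 6, frames {3,7,0,8}
0 → hit
8 → hit
Page faults: 9.

9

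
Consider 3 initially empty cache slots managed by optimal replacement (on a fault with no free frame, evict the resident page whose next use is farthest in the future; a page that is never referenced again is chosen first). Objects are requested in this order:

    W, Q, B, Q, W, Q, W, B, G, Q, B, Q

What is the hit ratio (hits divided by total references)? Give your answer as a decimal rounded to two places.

W → miss, frames [W]
Q → miss, frames [W, Q]
B → miss, frames [W, Q, B]
Q → hit
W → hit
Q → hit
W → hit
B → hit
G → miss, evict W, frames [Q, B, G]
Q → hit
B → hit
Q → hit
Hits: 8 of 12 references → 8/12 = 0.6667.

0.67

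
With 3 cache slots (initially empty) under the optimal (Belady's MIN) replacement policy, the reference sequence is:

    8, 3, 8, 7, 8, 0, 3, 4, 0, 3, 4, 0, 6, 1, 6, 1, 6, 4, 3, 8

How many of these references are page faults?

9

8: fault, frames {8}
3: fault, frames {8,3}
8: hit
7: fault, frames {8,3,7}
8: hit
0: fault, evict 7, frames {8,3,0}
3: hit
4: fault, evict 8, frames {3,0,4}
0: hit
3: hit
4: hit
0: hit
6: fault, evict 0, frames {3,4,6}
1: fault, evict 3, frames {4,6,1}
6: hit
1: hit
6: hit
4: hit
3: fault, evict 1, frames {4,6,3}
8: fault, evict 3, frames {4,6,8}
Page faults: 9.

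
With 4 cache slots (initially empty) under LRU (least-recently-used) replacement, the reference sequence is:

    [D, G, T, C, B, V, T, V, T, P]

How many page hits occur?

3

D -> miss, frames {D}
G -> miss, frames {D,G}
T -> miss, frames {D,G,T}
C -> miss, frames {D,G,T,C}
B -> miss, evict D, frames {G,T,C,B}
V -> miss, evict G, frames {T,C,B,V}
T -> hit
V -> hit
T -> hit
P -> miss, evict C, frames {B,V,T,P}
Hits: 3.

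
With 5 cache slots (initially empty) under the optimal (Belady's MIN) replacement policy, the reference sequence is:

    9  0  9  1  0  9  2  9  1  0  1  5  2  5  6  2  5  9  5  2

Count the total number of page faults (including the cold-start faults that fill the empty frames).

9 → fault, frames {9}
0 → fault, frames {9,0}
9 → hit
1 → fault, frames {9,0,1}
0 → hit
9 → hit
2 → fault, frames {9,0,1,2}
9 → hit
1 → hit
0 → hit
1 → hit
5 → fault, frames {9,0,1,2,5}
2 → hit
5 → hit
6 → fault, evict 1, frames {9,0,2,5,6}
2 → hit
5 → hit
9 → hit
5 → hit
2 → hit
Page faults: 6.

6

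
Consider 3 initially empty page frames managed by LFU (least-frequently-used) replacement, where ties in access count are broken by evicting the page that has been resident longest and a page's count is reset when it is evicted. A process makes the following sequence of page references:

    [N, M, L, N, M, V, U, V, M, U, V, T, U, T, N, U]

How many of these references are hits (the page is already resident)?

N → miss, frames [N]
M → miss, frames [N, M]
L → miss, frames [N, M, L]
N → hit
M → hit
V → miss, evict L, frames [N, M, V]
U → miss, evict V, frames [N, M, U]
V → miss, evict U, frames [N, M, V]
M → hit
U → miss, evict V, frames [N, M, U]
V → miss, evict U, frames [N, M, V]
T → miss, evict V, frames [N, M, T]
U → miss, evict T, frames [N, M, U]
T → miss, evict U, frames [N, M, T]
N → hit
U → miss, evict T, frames [N, M, U]
Hits: 4.

4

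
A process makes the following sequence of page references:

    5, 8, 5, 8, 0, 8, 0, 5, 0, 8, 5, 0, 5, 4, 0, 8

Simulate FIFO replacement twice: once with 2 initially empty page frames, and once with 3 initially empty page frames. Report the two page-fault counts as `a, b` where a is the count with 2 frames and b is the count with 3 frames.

2 frames: F F . . F . . F . F . F F F F F → 10 faults.
3 frames: F F . . F . . . . . . . . F . . → 4 faults.
4 < 10: adding a frame reduced faults, as is typical.

10, 4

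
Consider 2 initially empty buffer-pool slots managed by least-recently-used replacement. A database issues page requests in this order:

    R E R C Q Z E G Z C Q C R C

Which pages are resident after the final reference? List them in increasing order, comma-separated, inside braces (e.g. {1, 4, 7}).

{C, R}

R: fault, frames {R}
E: fault, frames {R,E}
R: hit
C: fault, evict E, frames {R,C}
Q: fault, evict R, frames {C,Q}
Z: fault, evict C, frames {Q,Z}
E: fault, evict Q, frames {Z,E}
G: fault, evict Z, frames {E,G}
Z: fault, evict E, frames {G,Z}
C: fault, evict G, frames {Z,C}
Q: fault, evict Z, frames {C,Q}
C: hit
R: fault, evict Q, frames {C,R}
C: hit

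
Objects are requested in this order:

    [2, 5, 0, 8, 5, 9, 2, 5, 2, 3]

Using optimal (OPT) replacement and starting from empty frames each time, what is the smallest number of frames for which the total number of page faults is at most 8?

2

f=1: 10 faults
f=2: 7 faults
f=3: 6 faults
f=4: 6 faults
f=5: 6 faults
f=6: 6 faults
Smallest f with faults ≤ 8 is 2.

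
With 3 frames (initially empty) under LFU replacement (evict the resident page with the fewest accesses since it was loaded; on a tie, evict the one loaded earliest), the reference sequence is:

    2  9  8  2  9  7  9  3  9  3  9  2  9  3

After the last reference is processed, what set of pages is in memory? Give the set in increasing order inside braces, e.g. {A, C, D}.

2: miss, frames [2]
9: miss, frames [2, 9]
8: miss, frames [2, 9, 8]
2: hit
9: hit
7: miss, evict 8, frames [2, 9, 7]
9: hit
3: miss, evict 7, frames [2, 9, 3]
9: hit
3: hit
9: hit
2: hit
9: hit
3: hit

{2, 3, 9}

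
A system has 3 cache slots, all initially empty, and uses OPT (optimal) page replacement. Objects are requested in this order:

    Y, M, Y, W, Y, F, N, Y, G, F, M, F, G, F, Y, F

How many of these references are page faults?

Y -> fault, frames (Y)
M -> fault, frames (Y M)
Y -> hit
W -> fault, frames (Y M W)
Y -> hit
F -> fault, evict W, frames (Y M F)
N -> fault, evict M, frames (Y F N)
Y -> hit
G -> fault, evict N, frames (Y F G)
F -> hit
M -> fault, evict Y, frames (F G M)
F -> hit
G -> hit
F -> hit
Y -> fault, evict M, frames (F G Y)
F -> hit
Page faults: 8.

8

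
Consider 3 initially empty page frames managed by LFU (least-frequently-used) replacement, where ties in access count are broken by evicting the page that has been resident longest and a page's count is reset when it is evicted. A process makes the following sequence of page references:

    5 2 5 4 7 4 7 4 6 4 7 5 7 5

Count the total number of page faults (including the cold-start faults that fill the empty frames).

6

5 -> fault, frames [5]
2 -> fault, frames [5, 2]
5 -> hit
4 -> fault, frames [5, 2, 4]
7 -> fault, evict 2, frames [5, 4, 7]
4 -> hit
7 -> hit
4 -> hit
6 -> fault, evict 5, frames [4, 7, 6]
4 -> hit
7 -> hit
5 -> fault, evict 6, frames [4, 7, 5]
7 -> hit
5 -> hit
Page faults: 6.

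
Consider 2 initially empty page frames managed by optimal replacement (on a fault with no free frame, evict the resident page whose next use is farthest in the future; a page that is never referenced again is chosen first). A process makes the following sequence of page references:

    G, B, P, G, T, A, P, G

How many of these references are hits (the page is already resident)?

G: miss, frames (G)
B: miss, frames (G B)
P: miss, evict B, frames (G P)
G: hit
T: miss, evict G, frames (P T)
A: miss, evict T, frames (P A)
P: hit
G: miss, evict A, frames (P G)
Hits: 2.

2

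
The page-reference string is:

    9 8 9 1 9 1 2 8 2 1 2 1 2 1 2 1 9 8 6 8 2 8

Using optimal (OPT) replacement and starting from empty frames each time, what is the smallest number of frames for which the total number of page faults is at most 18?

2

f=1: 22 faults
f=2: 10 faults
f=3: 6 faults
f=4: 5 faults
f=5: 5 faults
Smallest f with faults ≤ 18 is 2.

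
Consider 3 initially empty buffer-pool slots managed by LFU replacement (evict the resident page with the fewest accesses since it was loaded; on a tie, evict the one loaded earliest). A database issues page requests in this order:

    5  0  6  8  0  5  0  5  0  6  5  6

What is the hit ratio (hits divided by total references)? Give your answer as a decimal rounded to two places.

0.50

5 -> fault, frames [5]
0 -> fault, frames [5, 0]
6 -> fault, frames [5, 0, 6]
8 -> fault, evict 5, frames [0, 6, 8]
0 -> hit
5 -> fault, evict 6, frames [0, 8, 5]
0 -> hit
5 -> hit
0 -> hit
6 -> fault, evict 8, frames [0, 5, 6]
5 -> hit
6 -> hit
Hits: 6 of 12 references → 6/12 = 0.5000.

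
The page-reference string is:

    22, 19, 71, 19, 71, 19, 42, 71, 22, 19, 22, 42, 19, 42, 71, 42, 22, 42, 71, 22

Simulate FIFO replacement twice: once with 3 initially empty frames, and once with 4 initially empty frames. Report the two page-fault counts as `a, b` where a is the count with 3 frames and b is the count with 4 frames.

9, 4

3 frames: F F F . . . F . F F . . . . F F F . . . → 9 faults.
4 frames: F F F . . . F . . . . . . . . . . . . . → 4 faults.
4 < 9: adding a frame reduced faults, as is typical.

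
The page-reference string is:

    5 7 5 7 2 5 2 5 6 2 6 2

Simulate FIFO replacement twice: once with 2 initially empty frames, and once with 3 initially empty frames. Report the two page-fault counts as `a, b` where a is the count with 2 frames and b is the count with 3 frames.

2 frames: F F . . F F . . F F . . → 6 faults.
3 frames: F F . . F . . . F . . . → 4 faults.
4 < 6: adding a frame reduced faults, as is typical.

6, 4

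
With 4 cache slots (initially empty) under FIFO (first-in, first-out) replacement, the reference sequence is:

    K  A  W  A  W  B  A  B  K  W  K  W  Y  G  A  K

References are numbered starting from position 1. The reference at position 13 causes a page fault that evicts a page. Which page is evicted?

K

pos 1: K: miss, frames {K}
pos 2: A: miss, frames {K,A}
pos 3: W: miss, frames {K,A,W}
pos 4: A: hit
pos 5: W: hit
pos 6: B: miss, frames {K,A,W,B}
pos 7: A: hit
pos 8: B: hit
pos 9: K: hit
pos 10: W: hit
pos 11: K: hit
pos 12: W: hit
pos 13: Y: miss, evict K, frames {A,W,B,Y}
At position 13, page K is evicted.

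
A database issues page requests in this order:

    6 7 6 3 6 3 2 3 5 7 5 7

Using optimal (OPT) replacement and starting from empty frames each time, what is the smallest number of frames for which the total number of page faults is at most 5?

f=1: 12 faults
f=2: 6 faults
f=3: 5 faults
f=4: 5 faults
f=5: 5 faults
Smallest f with faults ≤ 5 is 3.

3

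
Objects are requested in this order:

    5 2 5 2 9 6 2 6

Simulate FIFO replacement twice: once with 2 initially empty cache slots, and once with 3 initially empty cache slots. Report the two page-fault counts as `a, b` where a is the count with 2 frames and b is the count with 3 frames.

5, 4

2 frames: F F . . F F F . → 5 faults.
3 frames: F F . . F F . . → 4 faults.
4 < 5: adding a frame reduced faults, as is typical.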